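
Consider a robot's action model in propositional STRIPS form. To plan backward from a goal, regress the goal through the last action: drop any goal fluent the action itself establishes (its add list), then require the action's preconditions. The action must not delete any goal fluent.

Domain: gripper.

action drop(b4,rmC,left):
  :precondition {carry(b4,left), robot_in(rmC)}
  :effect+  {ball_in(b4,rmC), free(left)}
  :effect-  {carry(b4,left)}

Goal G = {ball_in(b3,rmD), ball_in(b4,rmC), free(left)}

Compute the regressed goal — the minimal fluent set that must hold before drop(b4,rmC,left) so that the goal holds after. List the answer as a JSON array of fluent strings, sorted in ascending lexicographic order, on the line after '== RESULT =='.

Compute (G \ add) ∪ pre:
  G ∩ del = {}  (empty — regression defined)
  G \ add = {ball_in(b3,rmD), ball_in(b4,rmC), free(left)} \ {ball_in(b4,rmC), free(left)} = {ball_in(b3,rmD)}
  ∪ pre   = {ball_in(b3,rmD)} ∪ {carry(b4,left), robot_in(rmC)}
          = {ball_in(b3,rmD), carry(b4,left), robot_in(rmC)}

== RESULT ==
["ball_in(b3,rmD)", "carry(b4,left)", "robot_in(rmC)"]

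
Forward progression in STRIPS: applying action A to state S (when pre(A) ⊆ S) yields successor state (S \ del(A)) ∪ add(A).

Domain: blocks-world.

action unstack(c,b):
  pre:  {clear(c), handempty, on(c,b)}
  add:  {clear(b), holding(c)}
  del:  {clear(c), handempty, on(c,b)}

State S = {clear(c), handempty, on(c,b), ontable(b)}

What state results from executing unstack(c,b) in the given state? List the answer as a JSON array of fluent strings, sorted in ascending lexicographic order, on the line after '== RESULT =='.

Compute (S \ del) ∪ add:
  pre ⊆ S: {clear(c), handempty, on(c,b)} ⊆ S  — applicable
  S \ del = {ontable(b)}
  ∪ add   = {clear(b), holding(c), ontable(b)}

== RESULT ==
["clear(b)", "holding(c)", "ontable(b)"]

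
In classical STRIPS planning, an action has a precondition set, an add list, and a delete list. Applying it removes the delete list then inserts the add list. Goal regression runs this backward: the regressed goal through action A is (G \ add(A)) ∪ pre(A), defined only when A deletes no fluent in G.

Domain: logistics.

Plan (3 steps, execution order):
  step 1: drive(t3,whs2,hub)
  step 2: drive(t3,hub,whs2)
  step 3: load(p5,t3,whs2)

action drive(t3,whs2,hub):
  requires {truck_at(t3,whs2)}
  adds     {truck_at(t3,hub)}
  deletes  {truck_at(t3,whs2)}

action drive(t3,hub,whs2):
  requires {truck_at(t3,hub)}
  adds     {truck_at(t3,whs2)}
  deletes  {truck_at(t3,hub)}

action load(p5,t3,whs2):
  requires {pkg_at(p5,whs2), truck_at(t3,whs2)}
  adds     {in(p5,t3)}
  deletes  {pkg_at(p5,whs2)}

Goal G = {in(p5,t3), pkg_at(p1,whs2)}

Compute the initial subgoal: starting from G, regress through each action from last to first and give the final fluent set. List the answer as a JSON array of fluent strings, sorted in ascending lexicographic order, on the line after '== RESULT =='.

Work backward from the goal:
  through step 3 (load(p5,t3,whs2)): drop {in(p5,t3)}, keep {pkg_at(p1,whs2)}, require {pkg_at(p5,whs2), truck_at(t3,whs2)}
    → {pkg_at(p1,whs2), pkg_at(p5,whs2), truck_at(t3,whs2)}
  through step 2 (drive(t3,hub,whs2)): drop {truck_at(t3,whs2)}, keep {pkg_at(p1,whs2), pkg_at(p5,whs2)}, require {truck_at(t3,hub)}
    → {pkg_at(p1,whs2), pkg_at(p5,whs2), truck_at(t3,hub)}
  through step 1 (drive(t3,whs2,hub)): drop {truck_at(t3,hub)}, keep {pkg_at(p1,whs2), pkg_at(p5,whs2)}, require {truck_at(t3,whs2)}
    → {pkg_at(p1,whs2), pkg_at(p5,whs2), truck_at(t3,whs2)}

== RESULT ==
["pkg_at(p1,whs2)", "pkg_at(p5,whs2)", "truck_at(t3,whs2)"]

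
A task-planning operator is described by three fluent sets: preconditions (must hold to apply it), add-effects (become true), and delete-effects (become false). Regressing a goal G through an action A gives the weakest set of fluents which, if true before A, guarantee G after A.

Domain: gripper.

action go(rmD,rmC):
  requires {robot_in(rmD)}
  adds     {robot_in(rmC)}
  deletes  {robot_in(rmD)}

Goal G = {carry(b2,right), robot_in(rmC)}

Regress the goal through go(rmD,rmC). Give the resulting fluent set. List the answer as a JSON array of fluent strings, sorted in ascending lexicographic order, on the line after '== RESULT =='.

Regress:
  G ∩ del = {}  (empty — regression defined)
  G \ add = {carry(b2,right), robot_in(rmC)} \ {robot_in(rmC)} = {carry(b2,right)}
  ∪ pre   = {carry(b2,right)} ∪ {robot_in(rmD)}
          = {carry(b2,right), robot_in(rmD)}

== RESULT ==
["carry(b2,right)", "robot_in(rmD)"]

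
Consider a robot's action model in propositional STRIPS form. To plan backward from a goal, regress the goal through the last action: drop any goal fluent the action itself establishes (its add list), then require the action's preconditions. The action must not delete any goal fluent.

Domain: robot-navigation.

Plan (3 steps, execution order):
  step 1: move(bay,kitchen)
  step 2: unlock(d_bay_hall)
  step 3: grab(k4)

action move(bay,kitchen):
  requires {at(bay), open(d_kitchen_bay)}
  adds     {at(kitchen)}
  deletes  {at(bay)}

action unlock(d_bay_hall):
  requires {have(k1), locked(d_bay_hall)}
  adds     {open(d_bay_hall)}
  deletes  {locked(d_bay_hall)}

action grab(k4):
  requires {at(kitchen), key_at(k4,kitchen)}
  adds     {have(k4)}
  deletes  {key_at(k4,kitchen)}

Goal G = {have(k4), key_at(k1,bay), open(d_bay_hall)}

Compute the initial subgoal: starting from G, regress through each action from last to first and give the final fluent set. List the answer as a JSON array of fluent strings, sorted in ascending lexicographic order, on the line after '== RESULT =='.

Work backward from the goal:
  through step 3 (grab(k4)): drop {have(k4)}, keep {key_at(k1,bay), open(d_bay_hall)}, require {at(kitchen), key_at(k4,kitchen)}
    → {at(kitchen), key_at(k1,bay), key_at(k4,kitchen), open(d_bay_hall)}
  through step 2 (unlock(d_bay_hall)): drop {open(d_bay_hall)}, keep {at(kitchen), key_at(k1,bay), key_at(k4,kitchen)}, require {have(k1), locked(d_bay_hall)}
    → {at(kitchen), have(k1), key_at(k1,bay), key_at(k4,kitchen), locked(d_bay_hall)}
  through step 1 (move(bay,kitchen)): drop {at(kitchen)}, keep {have(k1), key_at(k1,bay), key_at(k4,kitchen), locked(d_bay_hall)}, require {at(bay), open(d_kitchen_bay)}
    → {at(bay), have(k1), key_at(k1,bay), key_at(k4,kitchen), locked(d_bay_hall), open(d_kitchen_bay)}

== RESULT ==
["at(bay)", "have(k1)", "key_at(k1,bay)", "key_at(k4,kitchen)", "locked(d_bay_hall)", "open(d_kitchen_bay)"]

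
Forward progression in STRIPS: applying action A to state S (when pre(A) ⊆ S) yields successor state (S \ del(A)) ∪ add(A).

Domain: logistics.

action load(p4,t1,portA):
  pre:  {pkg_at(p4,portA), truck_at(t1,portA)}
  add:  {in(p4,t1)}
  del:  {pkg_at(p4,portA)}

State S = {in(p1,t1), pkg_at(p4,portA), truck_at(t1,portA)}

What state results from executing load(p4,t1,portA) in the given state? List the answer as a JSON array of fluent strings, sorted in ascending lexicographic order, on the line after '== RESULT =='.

Progress:
  pre ⊆ S: {pkg_at(p4,portA), truck_at(t1,portA)} ⊆ S  — applicable
  S \ del = {in(p1,t1), truck_at(t1,portA)}
  ∪ add   = {in(p1,t1), in(p4,t1), truck_at(t1,portA)}

== RESULT ==
["in(p1,t1)", "in(p4,t1)", "truck_at(t1,portA)"]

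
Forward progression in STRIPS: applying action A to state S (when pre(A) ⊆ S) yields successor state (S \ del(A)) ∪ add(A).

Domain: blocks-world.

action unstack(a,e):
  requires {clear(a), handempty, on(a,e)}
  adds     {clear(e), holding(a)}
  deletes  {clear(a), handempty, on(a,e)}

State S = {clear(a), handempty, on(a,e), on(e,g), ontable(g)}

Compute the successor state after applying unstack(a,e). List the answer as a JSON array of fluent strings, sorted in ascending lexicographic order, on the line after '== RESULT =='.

Progress:
  pre ⊆ S: {clear(a), handempty, on(a,e)} ⊆ S  — applicable
  S \ del = {on(e,g), ontable(g)}
  ∪ add   = {clear(e), holding(a), on(e,g), ontable(g)}

== RESULT ==
["clear(e)", "holding(a)", "on(e,g)", "ontable(g)"]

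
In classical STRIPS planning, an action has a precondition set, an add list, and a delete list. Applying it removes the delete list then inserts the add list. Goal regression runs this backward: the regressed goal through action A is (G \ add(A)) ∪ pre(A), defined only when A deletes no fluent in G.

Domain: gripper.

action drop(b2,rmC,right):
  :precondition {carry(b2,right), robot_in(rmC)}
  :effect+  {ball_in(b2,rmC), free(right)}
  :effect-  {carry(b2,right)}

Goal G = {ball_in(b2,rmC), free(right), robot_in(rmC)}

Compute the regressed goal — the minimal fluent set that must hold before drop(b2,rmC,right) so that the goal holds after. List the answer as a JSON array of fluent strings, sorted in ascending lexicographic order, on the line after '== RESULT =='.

Regress:
  G ∩ del = {}  (empty — regression defined)
  G \ add = {ball_in(b2,rmC), free(right), robot_in(rmC)} \ {ball_in(b2,rmC), free(right)} = {robot_in(rmC)}
  ∪ pre   = {robot_in(rmC)} ∪ {carry(b2,right), robot_in(rmC)}
          = {carry(b2,right), robot_in(rmC)}

== RESULT ==
["carry(b2,right)", "robot_in(rmC)"]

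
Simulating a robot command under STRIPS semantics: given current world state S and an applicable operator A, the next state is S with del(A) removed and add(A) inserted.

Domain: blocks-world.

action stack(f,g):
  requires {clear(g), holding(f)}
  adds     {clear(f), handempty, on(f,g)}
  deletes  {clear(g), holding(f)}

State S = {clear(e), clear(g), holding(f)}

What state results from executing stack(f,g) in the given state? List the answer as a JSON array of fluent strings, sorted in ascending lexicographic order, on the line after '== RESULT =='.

Compute (S \ del) ∪ add:
  pre ⊆ S: {clear(g), holding(f)} ⊆ S  — applicable
  S \ del = {clear(e)}
  ∪ add   = {clear(e), clear(f), handempty, on(f,g)}

== RESULT ==
["clear(e)", "clear(f)", "handempty", "on(f,g)"]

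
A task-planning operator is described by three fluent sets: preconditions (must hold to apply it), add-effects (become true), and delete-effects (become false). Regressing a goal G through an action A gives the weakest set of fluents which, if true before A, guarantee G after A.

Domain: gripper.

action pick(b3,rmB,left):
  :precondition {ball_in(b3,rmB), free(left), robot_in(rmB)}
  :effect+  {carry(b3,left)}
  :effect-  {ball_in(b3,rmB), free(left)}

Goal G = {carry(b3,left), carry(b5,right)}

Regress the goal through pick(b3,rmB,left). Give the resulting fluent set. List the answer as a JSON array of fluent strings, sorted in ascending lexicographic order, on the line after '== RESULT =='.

Regress:
  G ∩ del = {}  (empty — regression defined)
  G \ add = {carry(b3,left), carry(b5,right)} \ {carry(b3,left)} = {carry(b5,right)}
  ∪ pre   = {carry(b5,right)} ∪ {ball_in(b3,rmB), free(left), robot_in(rmB)}
          = {ball_in(b3,rmB), carry(b5,right), free(left), robot_in(rmB)}

== RESULT ==
["ball_in(b3,rmB)", "carry(b5,right)", "free(left)", "robot_in(rmB)"]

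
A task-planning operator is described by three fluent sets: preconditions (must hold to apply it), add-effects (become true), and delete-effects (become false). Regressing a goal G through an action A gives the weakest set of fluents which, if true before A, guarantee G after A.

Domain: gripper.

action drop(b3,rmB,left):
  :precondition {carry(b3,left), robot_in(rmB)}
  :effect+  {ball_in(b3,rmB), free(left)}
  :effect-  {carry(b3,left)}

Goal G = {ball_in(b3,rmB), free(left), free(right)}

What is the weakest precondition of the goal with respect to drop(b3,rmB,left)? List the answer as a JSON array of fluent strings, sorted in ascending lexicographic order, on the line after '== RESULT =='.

Compute (G \ add) ∪ pre:
  G ∩ del = {}  (empty — regression defined)
  G \ add = {ball_in(b3,rmB), free(left), free(right)} \ {ball_in(b3,rmB), free(left)} = {free(right)}
  ∪ pre   = {free(right)} ∪ {carry(b3,left), robot_in(rmB)}
          = {carry(b3,left), free(right), robot_in(rmB)}

== RESULT ==
["carry(b3,left)", "free(right)", "robot_in(rmB)"]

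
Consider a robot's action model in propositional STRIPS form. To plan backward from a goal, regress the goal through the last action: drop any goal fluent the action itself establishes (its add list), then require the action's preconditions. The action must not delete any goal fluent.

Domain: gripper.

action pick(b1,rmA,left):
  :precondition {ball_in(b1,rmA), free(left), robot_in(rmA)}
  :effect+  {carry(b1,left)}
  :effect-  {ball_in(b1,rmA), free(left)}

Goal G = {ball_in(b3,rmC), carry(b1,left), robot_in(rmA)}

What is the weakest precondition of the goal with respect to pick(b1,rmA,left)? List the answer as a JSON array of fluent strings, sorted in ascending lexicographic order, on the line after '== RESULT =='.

Compute (G \ add) ∪ pre:
  G ∩ del = {}  (empty — regression defined)
  G \ add = {ball_in(b3,rmC), carry(b1,left), robot_in(rmA)} \ {carry(b1,left)} = {ball_in(b3,rmC), robot_in(rmA)}
  ∪ pre   = {ball_in(b3,rmC), robot_in(rmA)} ∪ {ball_in(b1,rmA), free(left), robot_in(rmA)}
          = {ball_in(b1,rmA), ball_in(b3,rmC), free(left), robot_in(rmA)}

== RESULT ==
["ball_in(b1,rmA)", "ball_in(b3,rmC)", "free(left)", "robot_in(rmA)"]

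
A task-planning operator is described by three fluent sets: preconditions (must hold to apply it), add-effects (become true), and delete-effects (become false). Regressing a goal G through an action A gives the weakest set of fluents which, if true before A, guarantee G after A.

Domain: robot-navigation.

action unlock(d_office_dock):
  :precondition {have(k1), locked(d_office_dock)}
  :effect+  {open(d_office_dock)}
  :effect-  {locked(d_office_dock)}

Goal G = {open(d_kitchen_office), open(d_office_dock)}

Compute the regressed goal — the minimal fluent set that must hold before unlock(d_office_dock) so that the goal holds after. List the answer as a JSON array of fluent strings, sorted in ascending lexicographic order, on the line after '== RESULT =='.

Compute (G \ add) ∪ pre:
  G ∩ del = {}  (empty — regression defined)
  G \ add = {open(d_kitchen_office), open(d_office_dock)} \ {open(d_office_dock)} = {open(d_kitchen_office)}
  ∪ pre   = {open(d_kitchen_office)} ∪ {have(k1), locked(d_office_dock)}
          = {have(k1), locked(d_office_dock), open(d_kitchen_office)}

== RESULT ==
["have(k1)", "locked(d_office_dock)", "open(d_kitchen_office)"]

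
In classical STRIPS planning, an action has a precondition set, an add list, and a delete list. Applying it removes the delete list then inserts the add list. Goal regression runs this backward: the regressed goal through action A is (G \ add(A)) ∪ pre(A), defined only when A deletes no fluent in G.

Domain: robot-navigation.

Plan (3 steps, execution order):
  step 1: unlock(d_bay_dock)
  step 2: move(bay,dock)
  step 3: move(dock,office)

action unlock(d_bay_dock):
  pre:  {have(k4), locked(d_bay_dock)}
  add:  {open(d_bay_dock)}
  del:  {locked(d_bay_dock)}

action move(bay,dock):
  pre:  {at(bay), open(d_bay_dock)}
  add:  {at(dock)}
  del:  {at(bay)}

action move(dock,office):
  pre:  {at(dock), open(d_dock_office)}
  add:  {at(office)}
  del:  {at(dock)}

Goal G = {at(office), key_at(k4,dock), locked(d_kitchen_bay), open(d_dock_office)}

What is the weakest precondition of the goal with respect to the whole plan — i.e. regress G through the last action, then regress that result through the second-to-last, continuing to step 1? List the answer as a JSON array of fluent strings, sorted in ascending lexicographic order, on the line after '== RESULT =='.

Regress step by step:
  through step 3 (move(dock,office)): drop {at(office)}, keep {key_at(k4,dock), locked(d_kitchen_bay), open(d_dock_office)}, require {at(dock), open(d_dock_office)}
    → {at(dock), key_at(k4,dock), locked(d_kitchen_bay), open(d_dock_office)}
  through step 2 (move(bay,dock)): drop {at(dock)}, keep {key_at(k4,dock), locked(d_kitchen_bay), open(d_dock_office)}, require {at(bay), open(d_bay_dock)}
    → {at(bay), key_at(k4,dock), locked(d_kitchen_bay), open(d_bay_dock), open(d_dock_office)}
  through step 1 (unlock(d_bay_dock)): drop {open(d_bay_dock)}, keep {at(bay), key_at(k4,dock), locked(d_kitchen_bay), open(d_dock_office)}, require {have(k4), locked(d_bay_dock)}
    → {at(bay), have(k4), key_at(k4,dock), locked(d_bay_dock), locked(d_kitchen_bay), open(d_dock_office)}

== RESULT ==
["at(bay)", "have(k4)", "key_at(k4,dock)", "locked(d_bay_dock)", "locked(d_kitchen_bay)", "open(d_dock_office)"]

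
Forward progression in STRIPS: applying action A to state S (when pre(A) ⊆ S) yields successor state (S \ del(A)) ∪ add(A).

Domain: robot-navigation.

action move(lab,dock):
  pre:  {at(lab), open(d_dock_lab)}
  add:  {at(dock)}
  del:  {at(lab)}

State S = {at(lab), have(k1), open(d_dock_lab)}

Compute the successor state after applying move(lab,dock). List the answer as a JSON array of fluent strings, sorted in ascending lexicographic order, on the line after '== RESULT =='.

Compute (S \ del) ∪ add:
  pre ⊆ S: {at(lab), open(d_dock_lab)} ⊆ S  — applicable
  S \ del = {have(k1), open(d_dock_lab)}
  ∪ add   = {at(dock), have(k1), open(d_dock_lab)}

== RESULT ==
["at(dock)", "have(k1)", "open(d_dock_lab)"]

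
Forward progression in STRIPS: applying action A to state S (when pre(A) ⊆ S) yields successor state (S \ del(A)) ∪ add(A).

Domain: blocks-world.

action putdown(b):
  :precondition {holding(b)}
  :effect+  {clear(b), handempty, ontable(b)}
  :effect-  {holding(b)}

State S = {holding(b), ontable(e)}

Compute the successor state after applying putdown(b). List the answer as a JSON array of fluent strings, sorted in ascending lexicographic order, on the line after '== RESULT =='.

Progress:
  pre ⊆ S: {holding(b)} ⊆ S  — applicable
  S \ del = {ontable(e)}
  ∪ add   = {clear(b), handempty, ontable(b), ontable(e)}

== RESULT ==
["clear(b)", "handempty", "ontable(b)", "ontable(e)"]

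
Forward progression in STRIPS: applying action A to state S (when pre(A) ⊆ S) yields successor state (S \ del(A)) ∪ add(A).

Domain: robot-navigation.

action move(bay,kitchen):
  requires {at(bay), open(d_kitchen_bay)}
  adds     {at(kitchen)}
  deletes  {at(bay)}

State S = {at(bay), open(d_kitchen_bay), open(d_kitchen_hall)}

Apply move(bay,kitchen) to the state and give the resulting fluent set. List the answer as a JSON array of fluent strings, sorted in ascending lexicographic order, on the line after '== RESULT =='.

Progress:
  pre ⊆ S: {at(bay), open(d_kitchen_bay)} ⊆ S  — applicable
  S \ del = {open(d_kitchen_bay), open(d_kitchen_hall)}
  ∪ add   = {at(kitchen), open(d_kitchen_bay), open(d_kitchen_hall)}

== RESULT ==
["at(kitchen)", "open(d_kitchen_bay)", "open(d_kitchen_hall)"]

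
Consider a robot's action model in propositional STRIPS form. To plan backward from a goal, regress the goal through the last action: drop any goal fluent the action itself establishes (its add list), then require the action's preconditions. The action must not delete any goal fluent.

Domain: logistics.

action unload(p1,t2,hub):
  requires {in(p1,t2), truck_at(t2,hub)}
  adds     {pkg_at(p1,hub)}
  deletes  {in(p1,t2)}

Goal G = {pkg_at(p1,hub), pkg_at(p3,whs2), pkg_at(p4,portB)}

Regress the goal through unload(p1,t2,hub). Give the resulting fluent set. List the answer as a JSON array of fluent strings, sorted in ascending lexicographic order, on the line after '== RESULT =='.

Regress:
  G ∩ del = {}  (empty — regression defined)
  G \ add = {pkg_at(p1,hub), pkg_at(p3,whs2), pkg_at(p4,portB)} \ {pkg_at(p1,hub)} = {pkg_at(p3,whs2), pkg_at(p4,portB)}
  ∪ pre   = {pkg_at(p3,whs2), pkg_at(p4,portB)} ∪ {in(p1,t2), truck_at(t2,hub)}
          = {in(p1,t2), pkg_at(p3,whs2), pkg_at(p4,portB), truck_at(t2,hub)}

== RESULT ==
["in(p1,t2)", "pkg_at(p3,whs2)", "pkg_at(p4,portB)", "truck_at(t2,hub)"]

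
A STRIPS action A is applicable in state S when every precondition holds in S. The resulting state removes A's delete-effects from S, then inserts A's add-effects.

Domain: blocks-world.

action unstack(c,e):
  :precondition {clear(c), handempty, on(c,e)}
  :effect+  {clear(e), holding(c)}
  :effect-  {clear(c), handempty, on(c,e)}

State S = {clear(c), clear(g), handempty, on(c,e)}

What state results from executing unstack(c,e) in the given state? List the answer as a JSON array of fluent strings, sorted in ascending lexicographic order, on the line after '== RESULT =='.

Compute (S \ del) ∪ add:
  pre ⊆ S: {clear(c), handempty, on(c,e)} ⊆ S  — applicable
  S \ del = {clear(g)}
  ∪ add   = {clear(e), clear(g), holding(c)}

== RESULT ==
["clear(e)", "clear(g)", "holding(c)"]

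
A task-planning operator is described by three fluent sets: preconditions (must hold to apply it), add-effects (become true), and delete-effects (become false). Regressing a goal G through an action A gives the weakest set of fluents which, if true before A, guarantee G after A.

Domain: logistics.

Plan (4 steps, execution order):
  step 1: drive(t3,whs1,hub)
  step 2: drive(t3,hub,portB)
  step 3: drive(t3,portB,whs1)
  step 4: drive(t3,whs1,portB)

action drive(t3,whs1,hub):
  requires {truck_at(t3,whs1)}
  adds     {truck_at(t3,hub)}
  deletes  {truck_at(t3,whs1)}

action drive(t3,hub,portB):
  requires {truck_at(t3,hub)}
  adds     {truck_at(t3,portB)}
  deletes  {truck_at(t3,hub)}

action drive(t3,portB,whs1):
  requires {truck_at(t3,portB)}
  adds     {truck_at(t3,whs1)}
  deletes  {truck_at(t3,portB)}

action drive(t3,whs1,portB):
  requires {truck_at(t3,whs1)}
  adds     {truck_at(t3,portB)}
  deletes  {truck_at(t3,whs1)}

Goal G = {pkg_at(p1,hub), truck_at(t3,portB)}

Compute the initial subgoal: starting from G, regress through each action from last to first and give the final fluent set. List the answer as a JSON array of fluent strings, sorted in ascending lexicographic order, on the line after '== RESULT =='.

Work backward from the goal:
  through step 4 (drive(t3,whs1,portB)): drop {truck_at(t3,portB)}, keep {pkg_at(p1,hub)}, require {truck_at(t3,whs1)}
    → {pkg_at(p1,hub), truck_at(t3,whs1)}
  through step 3 (drive(t3,portB,whs1)): drop {truck_at(t3,whs1)}, keep {pkg_at(p1,hub)}, require {truck_at(t3,portB)}
    → {pkg_at(p1,hub), truck_at(t3,portB)}
  through step 2 (drive(t3,hub,portB)): drop {truck_at(t3,portB)}, keep {pkg_at(p1,hub)}, require {truck_at(t3,hub)}
    → {pkg_at(p1,hub), truck_at(t3,hub)}
  through step 1 (drive(t3,whs1,hub)): drop {truck_at(t3,hub)}, keep {pkg_at(p1,hub)}, require {truck_at(t3,whs1)}
    → {pkg_at(p1,hub), truck_at(t3,whs1)}

== RESULT ==
["pkg_at(p1,hub)", "truck_at(t3,whs1)"]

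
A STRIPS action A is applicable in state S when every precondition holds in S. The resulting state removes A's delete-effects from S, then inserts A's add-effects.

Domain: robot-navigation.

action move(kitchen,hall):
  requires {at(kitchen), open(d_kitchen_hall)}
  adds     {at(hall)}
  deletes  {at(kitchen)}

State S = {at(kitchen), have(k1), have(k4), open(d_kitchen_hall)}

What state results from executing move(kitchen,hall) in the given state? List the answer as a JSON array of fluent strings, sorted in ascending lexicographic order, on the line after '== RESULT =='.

Compute (S \ del) ∪ add:
  pre ⊆ S: {at(kitchen), open(d_kitchen_hall)} ⊆ S  — applicable
  S \ del = {have(k1), have(k4), open(d_kitchen_hall)}
  ∪ add   = {at(hall), have(k1), have(k4), open(d_kitchen_hall)}

== RESULT ==
["at(hall)", "have(k1)", "have(k4)", "open(d_kitchen_hall)"]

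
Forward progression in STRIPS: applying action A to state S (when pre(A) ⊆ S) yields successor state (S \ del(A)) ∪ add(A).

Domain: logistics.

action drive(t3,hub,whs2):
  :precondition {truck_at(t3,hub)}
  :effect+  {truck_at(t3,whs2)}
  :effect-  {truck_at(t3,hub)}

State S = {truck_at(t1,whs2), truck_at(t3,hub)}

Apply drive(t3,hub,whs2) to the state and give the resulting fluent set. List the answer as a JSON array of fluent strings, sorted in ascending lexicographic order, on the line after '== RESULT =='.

Compute (S \ del) ∪ add:
  pre ⊆ S: {truck_at(t3,hub)} ⊆ S  — applicable
  S \ del = {truck_at(t1,whs2)}
  ∪ add   = {truck_at(t1,whs2), truck_at(t3,whs2)}

== RESULT ==
["truck_at(t1,whs2)", "truck_at(t3,whs2)"]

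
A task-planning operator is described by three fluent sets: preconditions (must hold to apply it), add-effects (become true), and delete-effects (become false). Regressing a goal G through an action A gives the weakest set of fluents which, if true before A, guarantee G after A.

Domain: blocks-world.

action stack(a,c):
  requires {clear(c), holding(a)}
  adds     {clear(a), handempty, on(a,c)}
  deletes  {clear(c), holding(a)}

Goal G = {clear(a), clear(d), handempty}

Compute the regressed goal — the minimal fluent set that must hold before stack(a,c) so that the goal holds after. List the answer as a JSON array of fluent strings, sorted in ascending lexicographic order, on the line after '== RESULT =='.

Regress:
  G ∩ del = {}  (empty — regression defined)
  G \ add = {clear(a), clear(d), handempty} \ {clear(a), handempty, on(a,c)} = {clear(d)}
  ∪ pre   = {clear(d)} ∪ {clear(c), holding(a)}
          = {clear(c), clear(d), holding(a)}

== RESULT ==
["clear(c)", "clear(d)", "holding(a)"]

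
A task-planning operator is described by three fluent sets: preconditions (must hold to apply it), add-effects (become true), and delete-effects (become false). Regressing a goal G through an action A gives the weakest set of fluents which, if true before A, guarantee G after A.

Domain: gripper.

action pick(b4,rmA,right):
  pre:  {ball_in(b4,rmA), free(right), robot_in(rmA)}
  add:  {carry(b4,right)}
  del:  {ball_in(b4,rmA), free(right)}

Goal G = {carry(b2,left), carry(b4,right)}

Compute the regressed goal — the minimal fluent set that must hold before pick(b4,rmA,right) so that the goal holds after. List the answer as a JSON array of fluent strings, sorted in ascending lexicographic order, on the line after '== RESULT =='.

Compute (G \ add) ∪ pre:
  G ∩ del = {}  (empty — regression defined)
  G \ add = {carry(b2,left), carry(b4,right)} \ {carry(b4,right)} = {carry(b2,left)}
  ∪ pre   = {carry(b2,left)} ∪ {ball_in(b4,rmA), free(right), robot_in(rmA)}
          = {ball_in(b4,rmA), carry(b2,left), free(right), robot_in(rmA)}

== RESULT ==
["ball_in(b4,rmA)", "carry(b2,left)", "free(right)", "robot_in(rmA)"]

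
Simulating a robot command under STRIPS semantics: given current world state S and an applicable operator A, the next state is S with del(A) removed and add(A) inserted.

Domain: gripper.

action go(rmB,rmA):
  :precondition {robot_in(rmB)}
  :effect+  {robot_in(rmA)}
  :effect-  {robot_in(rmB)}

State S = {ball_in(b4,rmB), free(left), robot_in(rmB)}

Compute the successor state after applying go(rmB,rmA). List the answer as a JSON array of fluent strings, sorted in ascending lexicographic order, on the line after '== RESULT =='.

Progress:
  pre ⊆ S: {robot_in(rmB)} ⊆ S  — applicable
  S \ del = {ball_in(b4,rmB), free(left)}
  ∪ add   = {ball_in(b4,rmB), free(left), robot_in(rmA)}

== RESULT ==
["ball_in(b4,rmB)", "free(left)", "robot_in(rmA)"]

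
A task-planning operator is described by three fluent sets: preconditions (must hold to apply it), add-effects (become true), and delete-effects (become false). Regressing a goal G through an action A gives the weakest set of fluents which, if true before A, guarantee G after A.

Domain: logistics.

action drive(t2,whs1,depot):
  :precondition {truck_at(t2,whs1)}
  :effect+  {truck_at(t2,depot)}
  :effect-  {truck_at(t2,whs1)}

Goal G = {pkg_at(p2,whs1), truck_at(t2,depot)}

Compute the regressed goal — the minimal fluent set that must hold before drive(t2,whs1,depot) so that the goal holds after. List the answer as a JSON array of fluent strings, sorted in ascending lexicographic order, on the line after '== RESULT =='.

Regress:
  G ∩ del = {}  (empty — regression defined)
  G \ add = {pkg_at(p2,whs1), truck_at(t2,depot)} \ {truck_at(t2,depot)} = {pkg_at(p2,whs1)}
  ∪ pre   = {pkg_at(p2,whs1)} ∪ {truck_at(t2,whs1)}
          = {pkg_at(p2,whs1), truck_at(t2,whs1)}

== RESULT ==
["pkg_at(p2,whs1)", "truck_at(t2,whs1)"]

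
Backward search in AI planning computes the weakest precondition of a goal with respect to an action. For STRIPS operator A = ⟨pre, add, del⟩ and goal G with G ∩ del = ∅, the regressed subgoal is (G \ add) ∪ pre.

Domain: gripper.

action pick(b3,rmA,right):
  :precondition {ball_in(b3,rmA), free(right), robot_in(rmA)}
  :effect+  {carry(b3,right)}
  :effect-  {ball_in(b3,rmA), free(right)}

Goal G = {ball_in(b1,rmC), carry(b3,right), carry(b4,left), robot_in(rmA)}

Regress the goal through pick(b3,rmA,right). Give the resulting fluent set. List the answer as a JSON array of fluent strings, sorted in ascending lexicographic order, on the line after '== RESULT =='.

Compute (G \ add) ∪ pre:
  G ∩ del = {}  (empty — regression defined)
  G \ add = {ball_in(b1,rmC), carry(b3,right), carry(b4,left), robot_in(rmA)} \ {carry(b3,right)} = {ball_in(b1,rmC), carry(b4,left), robot_in(rmA)}
  ∪ pre   = {ball_in(b1,rmC), carry(b4,left), robot_in(rmA)} ∪ {ball_in(b3,rmA), free(right), robot_in(rmA)}
          = {ball_in(b1,rmC), ball_in(b3,rmA), carry(b4,left), free(right), robot_in(rmA)}

== RESULT ==
["ball_in(b1,rmC)", "ball_in(b3,rmA)", "carry(b4,left)", "free(right)", "robot_in(rmA)"]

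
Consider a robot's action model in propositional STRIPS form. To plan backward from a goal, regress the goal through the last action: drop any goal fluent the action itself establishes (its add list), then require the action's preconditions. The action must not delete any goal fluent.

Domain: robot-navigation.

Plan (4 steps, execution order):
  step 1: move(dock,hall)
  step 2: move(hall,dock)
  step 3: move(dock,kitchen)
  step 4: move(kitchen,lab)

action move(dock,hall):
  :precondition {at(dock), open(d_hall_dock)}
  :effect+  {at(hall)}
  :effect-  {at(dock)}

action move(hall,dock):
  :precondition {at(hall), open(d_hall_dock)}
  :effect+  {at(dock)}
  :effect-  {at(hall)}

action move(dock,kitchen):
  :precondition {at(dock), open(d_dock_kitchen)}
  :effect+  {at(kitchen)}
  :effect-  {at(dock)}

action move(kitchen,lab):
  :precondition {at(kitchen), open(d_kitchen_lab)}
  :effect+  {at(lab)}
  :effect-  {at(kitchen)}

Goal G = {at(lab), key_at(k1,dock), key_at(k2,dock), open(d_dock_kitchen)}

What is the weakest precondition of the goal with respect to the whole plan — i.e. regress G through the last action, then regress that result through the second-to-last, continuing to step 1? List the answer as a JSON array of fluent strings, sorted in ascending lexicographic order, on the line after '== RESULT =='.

Regress step by step:
  through step 4 (move(kitchen,lab)): drop {at(lab)}, keep {key_at(k1,dock), key_at(k2,dock), open(d_dock_kitchen)}, require {at(kitchen), open(d_kitchen_lab)}
    → {at(kitchen), key_at(k1,dock), key_at(k2,dock), open(d_dock_kitchen), open(d_kitchen_lab)}
  through step 3 (move(dock,kitchen)): drop {at(kitchen)}, keep {key_at(k1,dock), key_at(k2,dock), open(d_dock_kitchen), open(d_kitchen_lab)}, require {at(dock), open(d_dock_kitchen)}
    → {at(dock), key_at(k1,dock), key_at(k2,dock), open(d_dock_kitchen), open(d_kitchen_lab)}
  through step 2 (move(hall,dock)): drop {at(dock)}, keep {key_at(k1,dock), key_at(k2,dock), open(d_dock_kitchen), open(d_kitchen_lab)}, require {at(hall), open(d_hall_dock)}
    → {at(hall), key_at(k1,dock), key_at(k2,dock), open(d_dock_kitchen), open(d_hall_dock), open(d_kitchen_lab)}
  through step 1 (move(dock,hall)): drop {at(hall)}, keep {key_at(k1,dock), key_at(k2,dock), open(d_dock_kitchen), open(d_hall_dock), open(d_kitchen_lab)}, require {at(dock), open(d_hall_dock)}
    → {at(dock), key_at(k1,dock), key_at(k2,dock), open(d_dock_kitchen), open(d_hall_dock), open(d_kitchen_lab)}

== RESULT ==
["at(dock)", "key_at(k1,dock)", "key_at(k2,dock)", "open(d_dock_kitchen)", "open(d_hall_dock)", "open(d_kitchen_lab)"]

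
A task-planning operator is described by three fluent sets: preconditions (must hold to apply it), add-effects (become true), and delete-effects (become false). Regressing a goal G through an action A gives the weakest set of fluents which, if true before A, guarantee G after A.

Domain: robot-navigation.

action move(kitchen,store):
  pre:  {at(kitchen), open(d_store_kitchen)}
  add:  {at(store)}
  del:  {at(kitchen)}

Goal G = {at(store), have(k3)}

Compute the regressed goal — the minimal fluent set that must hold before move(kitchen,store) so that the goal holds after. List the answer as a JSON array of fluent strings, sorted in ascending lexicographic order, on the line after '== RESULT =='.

Compute (G \ add) ∪ pre:
  G ∩ del = {}  (empty — regression defined)
  G \ add = {at(store), have(k3)} \ {at(store)} = {have(k3)}
  ∪ pre   = {have(k3)} ∪ {at(kitchen), open(d_store_kitchen)}
          = {at(kitchen), have(k3), open(d_store_kitchen)}

== RESULT ==
["at(kitchen)", "have(k3)", "open(d_store_kitchen)"]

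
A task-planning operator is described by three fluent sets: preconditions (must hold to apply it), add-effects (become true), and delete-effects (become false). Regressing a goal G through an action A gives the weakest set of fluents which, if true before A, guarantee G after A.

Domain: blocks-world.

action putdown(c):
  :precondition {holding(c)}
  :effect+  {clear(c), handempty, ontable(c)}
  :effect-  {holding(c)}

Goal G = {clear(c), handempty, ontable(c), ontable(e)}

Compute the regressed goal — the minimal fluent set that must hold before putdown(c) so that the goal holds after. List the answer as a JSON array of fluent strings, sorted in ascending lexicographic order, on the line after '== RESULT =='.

Regress:
  G ∩ del = {}  (empty — regression defined)
  G \ add = {clear(c), handempty, ontable(c), ontable(e)} \ {clear(c), handempty, ontable(c)} = {ontable(e)}
  ∪ pre   = {ontable(e)} ∪ {holding(c)}
          = {holding(c), ontable(e)}

== RESULT ==
["holding(c)", "ontable(e)"]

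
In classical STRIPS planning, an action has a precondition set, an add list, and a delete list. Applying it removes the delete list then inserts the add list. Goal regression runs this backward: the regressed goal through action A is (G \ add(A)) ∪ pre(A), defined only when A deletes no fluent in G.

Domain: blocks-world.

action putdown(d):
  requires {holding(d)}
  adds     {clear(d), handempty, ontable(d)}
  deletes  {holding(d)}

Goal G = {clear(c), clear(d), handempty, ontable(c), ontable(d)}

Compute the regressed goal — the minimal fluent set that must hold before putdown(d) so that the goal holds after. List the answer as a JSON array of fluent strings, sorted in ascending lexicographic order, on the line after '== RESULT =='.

Compute (G \ add) ∪ pre:
  G ∩ del = {}  (empty — regression defined)
  G \ add = {clear(c), clear(d), handempty, ontable(c), ontable(d)} \ {clear(d), handempty, ontable(d)} = {clear(c), ontable(c)}
  ∪ pre   = {clear(c), ontable(c)} ∪ {holding(d)}
          = {clear(c), holding(d), ontable(c)}

== RESULT ==
["clear(c)", "holding(d)", "ontable(c)"]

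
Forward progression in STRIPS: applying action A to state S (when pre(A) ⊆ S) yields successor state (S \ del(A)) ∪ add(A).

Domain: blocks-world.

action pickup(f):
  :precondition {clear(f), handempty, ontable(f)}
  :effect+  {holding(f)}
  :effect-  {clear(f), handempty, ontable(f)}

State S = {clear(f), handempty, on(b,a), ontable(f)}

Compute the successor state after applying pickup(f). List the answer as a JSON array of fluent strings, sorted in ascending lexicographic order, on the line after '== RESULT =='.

Compute (S \ del) ∪ add:
  pre ⊆ S: {clear(f), handempty, ontable(f)} ⊆ S  — applicable
  S \ del = {on(b,a)}
  ∪ add   = {holding(f), on(b,a)}

== RESULT ==
["holding(f)", "on(b,a)"]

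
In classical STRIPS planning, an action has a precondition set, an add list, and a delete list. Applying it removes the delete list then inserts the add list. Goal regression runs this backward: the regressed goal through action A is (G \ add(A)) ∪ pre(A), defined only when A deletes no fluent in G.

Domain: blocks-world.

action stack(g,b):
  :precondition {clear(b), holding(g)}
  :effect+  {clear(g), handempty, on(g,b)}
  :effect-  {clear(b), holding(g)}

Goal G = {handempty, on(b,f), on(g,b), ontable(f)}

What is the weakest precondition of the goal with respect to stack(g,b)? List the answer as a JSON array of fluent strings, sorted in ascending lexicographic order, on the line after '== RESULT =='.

Regress:
  G ∩ del = {}  (empty — regression defined)
  G \ add = {handempty, on(b,f), on(g,b), ontable(f)} \ {clear(g), handempty, on(g,b)} = {on(b,f), ontable(f)}
  ∪ pre   = {on(b,f), ontable(f)} ∪ {clear(b), holding(g)}
          = {clear(b), holding(g), on(b,f), ontable(f)}

== RESULT ==
["clear(b)", "holding(g)", "on(b,f)", "ontable(f)"]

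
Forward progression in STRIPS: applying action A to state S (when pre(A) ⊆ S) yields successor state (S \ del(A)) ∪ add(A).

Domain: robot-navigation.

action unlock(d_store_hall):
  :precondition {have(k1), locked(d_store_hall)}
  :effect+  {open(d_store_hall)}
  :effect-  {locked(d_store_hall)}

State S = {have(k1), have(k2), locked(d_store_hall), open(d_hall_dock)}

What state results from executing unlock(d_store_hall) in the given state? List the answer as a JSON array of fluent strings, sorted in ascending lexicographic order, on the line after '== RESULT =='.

Compute (S \ del) ∪ add:
  pre ⊆ S: {have(k1), locked(d_store_hall)} ⊆ S  — applicable
  S \ del = {have(k1), have(k2), open(d_hall_dock)}
  ∪ add   = {have(k1), have(k2), open(d_hall_dock), open(d_store_hall)}

== RESULT ==
["have(k1)", "have(k2)", "open(d_hall_dock)", "open(d_store_hall)"]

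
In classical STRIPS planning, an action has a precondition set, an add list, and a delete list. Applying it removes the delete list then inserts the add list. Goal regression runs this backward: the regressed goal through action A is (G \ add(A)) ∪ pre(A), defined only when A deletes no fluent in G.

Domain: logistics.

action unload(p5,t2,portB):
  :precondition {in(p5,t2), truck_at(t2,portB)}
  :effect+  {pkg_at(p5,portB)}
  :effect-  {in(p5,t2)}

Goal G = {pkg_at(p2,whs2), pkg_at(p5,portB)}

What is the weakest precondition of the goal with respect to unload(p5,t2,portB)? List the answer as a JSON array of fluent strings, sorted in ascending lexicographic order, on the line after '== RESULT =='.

Regress:
  G ∩ del = {}  (empty — regression defined)
  G \ add = {pkg_at(p2,whs2), pkg_at(p5,portB)} \ {pkg_at(p5,portB)} = {pkg_at(p2,whs2)}
  ∪ pre   = {pkg_at(p2,whs2)} ∪ {in(p5,t2), truck_at(t2,portB)}
          = {in(p5,t2), pkg_at(p2,whs2), truck_at(t2,portB)}

== RESULT ==
["in(p5,t2)", "pkg_at(p2,whs2)", "truck_at(t2,portB)"]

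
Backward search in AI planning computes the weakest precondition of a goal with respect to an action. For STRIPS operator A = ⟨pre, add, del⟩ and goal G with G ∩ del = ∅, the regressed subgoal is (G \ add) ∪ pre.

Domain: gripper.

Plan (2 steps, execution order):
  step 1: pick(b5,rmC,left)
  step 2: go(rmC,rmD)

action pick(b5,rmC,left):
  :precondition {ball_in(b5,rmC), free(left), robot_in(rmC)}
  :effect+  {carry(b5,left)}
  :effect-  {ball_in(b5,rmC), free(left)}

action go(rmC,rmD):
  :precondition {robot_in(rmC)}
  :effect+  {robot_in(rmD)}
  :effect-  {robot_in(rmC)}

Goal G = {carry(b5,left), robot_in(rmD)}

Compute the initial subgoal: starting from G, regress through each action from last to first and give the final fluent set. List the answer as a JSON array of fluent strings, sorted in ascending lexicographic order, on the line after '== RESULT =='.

Regress step by step:
  through step 2 (go(rmC,rmD)): drop {robot_in(rmD)}, keep {carry(b5,left)}, require {robot_in(rmC)}
    → {carry(b5,left), robot_in(rmC)}
  through step 1 (pick(b5,rmC,left)): drop {carry(b5,left)}, keep {robot_in(rmC)}, require {ball_in(b5,rmC), free(left), robot_in(rmC)}
    → {ball_in(b5,rmC), free(left), robot_in(rmC)}

== RESULT ==
["ball_in(b5,rmC)", "free(left)", "robot_in(rmC)"]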